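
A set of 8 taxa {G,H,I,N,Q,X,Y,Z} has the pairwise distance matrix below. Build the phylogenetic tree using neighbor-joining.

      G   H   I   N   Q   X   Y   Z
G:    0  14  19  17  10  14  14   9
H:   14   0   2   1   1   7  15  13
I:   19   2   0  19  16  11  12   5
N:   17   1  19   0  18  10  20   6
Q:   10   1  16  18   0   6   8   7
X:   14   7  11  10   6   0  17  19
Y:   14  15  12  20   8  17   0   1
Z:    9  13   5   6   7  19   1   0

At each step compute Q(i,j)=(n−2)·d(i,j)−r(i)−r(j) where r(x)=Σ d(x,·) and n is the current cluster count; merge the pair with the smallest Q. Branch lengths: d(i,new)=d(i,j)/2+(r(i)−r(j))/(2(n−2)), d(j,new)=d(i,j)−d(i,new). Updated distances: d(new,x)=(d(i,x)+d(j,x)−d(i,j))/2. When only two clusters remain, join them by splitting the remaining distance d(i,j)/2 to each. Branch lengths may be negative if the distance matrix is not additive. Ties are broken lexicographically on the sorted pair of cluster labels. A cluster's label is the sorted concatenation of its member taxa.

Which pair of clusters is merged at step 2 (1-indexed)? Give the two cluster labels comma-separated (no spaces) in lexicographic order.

1. join Y+Z (d=1, Q=-141) ⇒ YZ; edges |Y|=11/4, |Z|=-7/4
  updated: d(G,YZ)=11, d(H,YZ)=27/2, d(I,YZ)=8, d(N,YZ)=25/2, d(Q,YZ)=7, d(X,YZ)=35/2
2. join H+N (d=1, Q=-111) ⇒ HN; edges |H|=-17/5, |N|=22/5
  updated: d(G,HN)=15, d(HN,I)=10, d(HN,Q)=9, d(HN,X)=8, d(HN,YZ)=25/2
3. join I+YZ (d=8, Q=-88) ⇒ IYZ; edges |I|=5, |YZ|=3
  updated: d(G,IYZ)=11, d(HN,IYZ)=29/4, d(IYZ,Q)=15/2, d(IYZ,X)=41/4
4. join HN+IYZ (d=29/4, Q=-107/2) ⇒ HINYZ; edges |HN|=25/6, |IYZ|=37/12
  updated: d(G,HINYZ)=75/8, d(HINYZ,Q)=37/8, d(HINYZ,X)=11/2
5. join G+HINYZ (d=75/8, Q=-273/8) ⇒ GHINYZ; edges |G|=261/32, |HINYZ|=39/32
  updated: d(GHINYZ,Q)=21/8, d(GHINYZ,X)=81/16
6. join GHINYZ+Q (d=21/8, Q=-219/16) ⇒ GHINQYZ; edges |GHINYZ|=27/32, |Q|=57/32
  updated: d(GHINQYZ,X)=135/32
7. join GHINQYZ+X (d=135/32) ⇒ GHINQXYZ; edges |GHINQYZ|=135/64, |X|=135/64
final tree: (((G:261/32,((H:-17/5,N:22/5):25/6,(I:5,(Y:11/4,Z:-7/4):3):37/12):39/32):27/32,Q:57/32):135/64,X:135/64)
total length: 1071/32

H,N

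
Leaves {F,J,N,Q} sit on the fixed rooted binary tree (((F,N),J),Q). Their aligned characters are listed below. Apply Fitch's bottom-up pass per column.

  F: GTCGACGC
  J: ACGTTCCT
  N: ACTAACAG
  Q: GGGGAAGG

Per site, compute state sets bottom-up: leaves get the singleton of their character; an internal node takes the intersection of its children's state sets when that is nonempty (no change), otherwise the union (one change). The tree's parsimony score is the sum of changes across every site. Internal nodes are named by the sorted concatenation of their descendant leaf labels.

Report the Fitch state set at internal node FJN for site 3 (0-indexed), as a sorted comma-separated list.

A,G,T

site 0, node FN: F={G} ∪ N={A} → {A,G} (+1)
site 0, node FJN: FN={A,G} ∩ J={A} → {A} (+0)
site 0, node FJNQ: FJN={A} ∪ Q={G} → {A,G} (+1)
site 1, node FN: F={T} ∪ N={C} → {C,T} (+1)
site 1, node FJN: FN={C,T} ∩ J={C} → {C} (+0)
site 1, node FJNQ: FJN={C} ∪ Q={G} → {C,G} (+1)
site 2, node FN: F={C} ∪ N={T} → {C,T} (+1)
site 2, node FJN: FN={C,T} ∪ J={G} → {C,G,T} (+1)
site 2, node FJNQ: FJN={C,G,T} ∩ Q={G} → {G} (+0)
site 3, node FN: F={G} ∪ N={A} → {A,G} (+1)
site 3, node FJN: FN={A,G} ∪ J={T} → {A,G,T} (+1)
site 3, node FJNQ: FJN={A,G,T} ∩ Q={G} → {G} (+0)
site 4, node FN: F={A} ∩ N={A} → {A} (+0)
site 4, node FJN: FN={A} ∪ J={T} → {A,T} (+1)
site 4, node FJNQ: FJN={A,T} ∩ Q={A} → {A} (+0)
site 5, node FN: F={C} ∩ N={C} → {C} (+0)
site 5, node FJN: FN={C} ∩ J={C} → {C} (+0)
site 5, node FJNQ: FJN={C} ∪ Q={A} → {A,C} (+1)
site 6, node FN: F={G} ∪ N={A} → {A,G} (+1)
site 6, node FJN: FN={A,G} ∪ J={C} → {A,C,G} (+1)
site 6, node FJNQ: FJN={A,C,G} ∩ Q={G} → {G} (+0)
site 7, node FN: F={C} ∪ N={G} → {C,G} (+1)
site 7, node FJN: FN={C,G} ∪ J={T} → {C,G,T} (+1)
site 7, node FJNQ: FJN={C,G,T} ∩ Q={G} → {G} (+0)
per-site changes: [2, 2, 2, 2, 1, 1, 2, 2]; total = 14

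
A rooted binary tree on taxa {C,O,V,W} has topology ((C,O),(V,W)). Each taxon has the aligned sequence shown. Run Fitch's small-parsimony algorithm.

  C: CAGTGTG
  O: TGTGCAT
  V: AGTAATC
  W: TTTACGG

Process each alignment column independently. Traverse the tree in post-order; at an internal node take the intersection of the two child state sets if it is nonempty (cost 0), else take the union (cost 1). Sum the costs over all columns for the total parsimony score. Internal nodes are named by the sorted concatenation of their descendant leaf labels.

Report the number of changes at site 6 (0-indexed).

[col 0] CO: children C:{C}, O:{T} ∪→ {C,T}; cost 1
[col 0] VW: children V:{A}, W:{T} ∪→ {A,T}; cost 1
[col 0] COVW: children CO:{C,T}, VW:{A,T} ∩→ {T}; cost 0
[col 1] CO: children C:{A}, O:{G} ∪→ {A,G}; cost 1
[col 1] VW: children V:{G}, W:{T} ∪→ {G,T}; cost 1
[col 1] COVW: children CO:{A,G}, VW:{G,T} ∩→ {G}; cost 0
[col 2] CO: children C:{G}, O:{T} ∪→ {G,T}; cost 1
[col 2] VW: children V:{T}, W:{T} ∩→ {T}; cost 0
[col 2] COVW: children CO:{G,T}, VW:{T} ∩→ {T}; cost 0
[col 3] CO: children C:{T}, O:{G} ∪→ {G,T}; cost 1
[col 3] VW: children V:{A}, W:{A} ∩→ {A}; cost 0
[col 3] COVW: children CO:{G,T}, VW:{A} ∪→ {A,G,T}; cost 1
[col 4] CO: children C:{G}, O:{C} ∪→ {C,G}; cost 1
[col 4] VW: children V:{A}, W:{C} ∪→ {A,C}; cost 1
[col 4] COVW: children CO:{C,G}, VW:{A,C} ∩→ {C}; cost 0
[col 5] CO: children C:{T}, O:{A} ∪→ {A,T}; cost 1
[col 5] VW: children V:{T}, W:{G} ∪→ {G,T}; cost 1
[col 5] COVW: children CO:{A,T}, VW:{G,T} ∩→ {T}; cost 0
[col 6] CO: children C:{G}, O:{T} ∪→ {G,T}; cost 1
[col 6] VW: children V:{C}, W:{G} ∪→ {C,G}; cost 1
[col 6] COVW: children CO:{G,T}, VW:{C,G} ∩→ {G}; cost 0
per-site changes: [2, 2, 1, 2, 2, 2, 2]; total = 13

2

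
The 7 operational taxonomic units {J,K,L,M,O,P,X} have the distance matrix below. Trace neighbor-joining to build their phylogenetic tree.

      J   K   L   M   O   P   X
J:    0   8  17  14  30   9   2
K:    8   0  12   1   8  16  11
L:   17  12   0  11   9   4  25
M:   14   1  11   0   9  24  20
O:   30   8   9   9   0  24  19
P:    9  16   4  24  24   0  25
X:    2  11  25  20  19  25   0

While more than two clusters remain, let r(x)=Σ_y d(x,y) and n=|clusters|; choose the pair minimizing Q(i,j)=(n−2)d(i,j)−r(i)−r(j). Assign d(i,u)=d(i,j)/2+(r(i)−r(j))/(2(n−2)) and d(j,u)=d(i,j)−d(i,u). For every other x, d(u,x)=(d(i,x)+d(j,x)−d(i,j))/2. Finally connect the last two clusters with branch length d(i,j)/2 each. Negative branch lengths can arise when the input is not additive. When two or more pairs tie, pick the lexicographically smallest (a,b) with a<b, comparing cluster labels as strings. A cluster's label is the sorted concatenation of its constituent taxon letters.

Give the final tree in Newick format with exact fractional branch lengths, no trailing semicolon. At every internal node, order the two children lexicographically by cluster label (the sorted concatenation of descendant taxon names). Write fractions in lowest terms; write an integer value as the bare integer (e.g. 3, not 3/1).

iteration 1: select J,X (d=2, Q=-172); attach at lengths (-6/5, 16/5); label the merged cluster JX
  updated: d(JX,K)=17/2, d(JX,L)=20, d(JX,M)=16, d(JX,O)=47/2, d(JX,P)=16
iteration 2: select L,P (d=4, Q=-124); attach at lengths (-3/2, 11/2); label the merged cluster LP
  updated: d(JX,LP)=16, d(K,LP)=12, d(LP,M)=31/2, d(LP,O)=29/2
iteration 3: select JX,LP (d=16, Q=-74); attach at lengths (9, 7); label the merged cluster JLPX
  updated: d(JLPX,K)=9/4, d(JLPX,M)=31/4, d(JLPX,O)=11
iteration 4: select JLPX,K (d=9/4, Q=-111/4); attach at lengths (57/16, -21/16); label the merged cluster JKLPX
  updated: d(JKLPX,M)=13/4, d(JKLPX,O)=67/8
iteration 5: select JKLPX,M (d=13/4, Q=-165/8); attach at lengths (21/16, 31/16); label the merged cluster JKLMPX
  updated: d(JKLMPX,O)=113/16
iteration 6: select JKLMPX,O (d=113/16); attach at lengths (113/32, 113/32); label the merged cluster JKLMOPX
final tree: (((((J:-6/5,X:16/5):9,(L:-3/2,P:11/2):7):57/16,K:-21/16):21/16,M:31/16):113/32,O:113/32)
total length: 553/16

(((((J:-6/5,X:16/5):9,(L:-3/2,P:11/2):7):57/16,K:-21/16):21/16,M:31/16):113/32,O:113/32)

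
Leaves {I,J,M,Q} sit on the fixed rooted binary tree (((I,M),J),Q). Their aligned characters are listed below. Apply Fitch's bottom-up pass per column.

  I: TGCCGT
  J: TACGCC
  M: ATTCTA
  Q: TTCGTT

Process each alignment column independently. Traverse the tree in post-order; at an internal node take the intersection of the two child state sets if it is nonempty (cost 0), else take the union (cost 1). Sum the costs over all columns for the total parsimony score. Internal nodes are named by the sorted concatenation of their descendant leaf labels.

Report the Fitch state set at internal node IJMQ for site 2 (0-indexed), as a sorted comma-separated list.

site 0, node IM: I={T} ∪ M={A} → {A,T} (+1)
site 0, node IJM: IM={A,T} ∩ J={T} → {T} (+0)
site 0, node IJMQ: IJM={T} ∩ Q={T} → {T} (+0)
site 1, node IM: I={G} ∪ M={T} → {G,T} (+1)
site 1, node IJM: IM={G,T} ∪ J={A} → {A,G,T} (+1)
site 1, node IJMQ: IJM={A,G,T} ∩ Q={T} → {T} (+0)
site 2, node IM: I={C} ∪ M={T} → {C,T} (+1)
site 2, node IJM: IM={C,T} ∩ J={C} → {C} (+0)
site 2, node IJMQ: IJM={C} ∩ Q={C} → {C} (+0)
site 3, node IM: I={C} ∩ M={C} → {C} (+0)
site 3, node IJM: IM={C} ∪ J={G} → {C,G} (+1)
site 3, node IJMQ: IJM={C,G} ∩ Q={G} → {G} (+0)
site 4, node IM: I={G} ∪ M={T} → {G,T} (+1)
site 4, node IJM: IM={G,T} ∪ J={C} → {C,G,T} (+1)
site 4, node IJMQ: IJM={C,G,T} ∩ Q={T} → {T} (+0)
site 5, node IM: I={T} ∪ M={A} → {A,T} (+1)
site 5, node IJM: IM={A,T} ∪ J={C} → {A,C,T} (+1)
site 5, node IJMQ: IJM={A,C,T} ∩ Q={T} → {T} (+0)
per-site changes: [1, 2, 1, 1, 2, 2]; total = 9

C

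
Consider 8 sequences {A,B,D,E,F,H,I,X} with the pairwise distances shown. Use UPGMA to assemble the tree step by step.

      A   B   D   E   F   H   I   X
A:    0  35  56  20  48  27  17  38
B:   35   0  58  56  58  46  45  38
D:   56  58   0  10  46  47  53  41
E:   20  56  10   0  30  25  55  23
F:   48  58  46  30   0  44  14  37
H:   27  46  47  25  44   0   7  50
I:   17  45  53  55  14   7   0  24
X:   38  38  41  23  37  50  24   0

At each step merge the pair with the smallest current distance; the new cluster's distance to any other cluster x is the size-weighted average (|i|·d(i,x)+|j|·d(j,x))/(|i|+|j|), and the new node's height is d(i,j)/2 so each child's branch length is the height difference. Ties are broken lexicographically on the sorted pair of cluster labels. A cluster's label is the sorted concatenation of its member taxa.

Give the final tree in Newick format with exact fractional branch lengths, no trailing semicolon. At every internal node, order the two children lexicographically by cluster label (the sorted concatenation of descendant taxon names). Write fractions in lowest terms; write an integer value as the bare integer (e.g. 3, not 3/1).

1. join H+I (d=7) ⇒ HI; edges |H|=7/2, |I|=7/2
  updated: d(A,HI)=22, d(B,HI)=91/2, d(D,HI)=50, d(E,HI)=40, d(F,HI)=29, d(HI,X)=37
2. join D+E (d=10) ⇒ DE; edges |D|=5, |E|=5
  updated: d(A,DE)=38, d(B,DE)=57, d(DE,F)=38, d(DE,HI)=45, d(DE,X)=32
3. join A+HI (d=22) ⇒ AHI; edges |A|=11, |HI|=15/2
  updated: d(AHI,B)=42, d(AHI,DE)=128/3, d(AHI,F)=106/3, d(AHI,X)=112/3
4. join DE+X (d=32) ⇒ DEX; edges |DE|=11, |X|=16
  updated: d(AHI,DEX)=368/9, d(B,DEX)=152/3, d(DEX,F)=113/3
5. join AHI+F (d=106/3) ⇒ AFHI; edges |AHI|=20/3, |F|=53/3
  updated: d(AFHI,B)=46, d(AFHI,DEX)=481/12
6. join AFHI+DEX (d=481/12) ⇒ ADEFHIX; edges |AFHI|=19/8, |DEX|=97/24
  updated: d(ADEFHIX,B)=48
7. join ADEFHIX+B (d=48) ⇒ ABDEFHIX; edges |ADEFHIX|=95/24, |B|=24
final tree: ((((A:11,(H:7/2,I:7/2):15/2):20/3,F:53/3):19/8,((D:5,E:5):11,X:16):97/24):95/24,B:24)
total length: 2909/24

((((A:11,(H:7/2,I:7/2):15/2):20/3,F:53/3):19/8,((D:5,E:5):11,X:16):97/24):95/24,B:24)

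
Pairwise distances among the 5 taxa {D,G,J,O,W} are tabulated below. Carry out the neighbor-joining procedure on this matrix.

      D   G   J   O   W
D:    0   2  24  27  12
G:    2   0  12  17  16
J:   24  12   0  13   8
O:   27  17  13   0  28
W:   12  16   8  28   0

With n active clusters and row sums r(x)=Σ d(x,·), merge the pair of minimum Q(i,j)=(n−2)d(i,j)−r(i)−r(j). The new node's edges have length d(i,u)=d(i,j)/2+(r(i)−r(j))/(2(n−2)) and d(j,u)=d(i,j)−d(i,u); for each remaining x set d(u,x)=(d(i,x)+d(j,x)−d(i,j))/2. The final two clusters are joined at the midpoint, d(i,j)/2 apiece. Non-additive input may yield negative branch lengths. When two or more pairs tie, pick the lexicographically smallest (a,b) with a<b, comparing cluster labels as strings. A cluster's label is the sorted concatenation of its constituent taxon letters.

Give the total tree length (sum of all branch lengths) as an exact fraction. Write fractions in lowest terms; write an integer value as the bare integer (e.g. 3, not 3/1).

1. join D+G (d=2, Q=-106) ⇒ DG; edges |D|=4, |G|=-2
  updated: d(DG,J)=17, d(DG,O)=21, d(DG,W)=13
2. join DG+W (d=13, Q=-74) ⇒ DGW; edges |DG|=7, |W|=6
  updated: d(DGW,J)=6, d(DGW,O)=18
3. join DGW+J (d=6, Q=-37) ⇒ DGJW; edges |DGW|=11/2, |J|=1/2
  updated: d(DGJW,O)=25/2
4. join DGJW+O (d=25/2) ⇒ DGJOW; edges |DGJW|=25/4, |O|=25/4
final tree: ((((D:4,G:-2):7,W:6):11/2,J:1/2):25/4,O:25/4)
total length: 67/2

67/2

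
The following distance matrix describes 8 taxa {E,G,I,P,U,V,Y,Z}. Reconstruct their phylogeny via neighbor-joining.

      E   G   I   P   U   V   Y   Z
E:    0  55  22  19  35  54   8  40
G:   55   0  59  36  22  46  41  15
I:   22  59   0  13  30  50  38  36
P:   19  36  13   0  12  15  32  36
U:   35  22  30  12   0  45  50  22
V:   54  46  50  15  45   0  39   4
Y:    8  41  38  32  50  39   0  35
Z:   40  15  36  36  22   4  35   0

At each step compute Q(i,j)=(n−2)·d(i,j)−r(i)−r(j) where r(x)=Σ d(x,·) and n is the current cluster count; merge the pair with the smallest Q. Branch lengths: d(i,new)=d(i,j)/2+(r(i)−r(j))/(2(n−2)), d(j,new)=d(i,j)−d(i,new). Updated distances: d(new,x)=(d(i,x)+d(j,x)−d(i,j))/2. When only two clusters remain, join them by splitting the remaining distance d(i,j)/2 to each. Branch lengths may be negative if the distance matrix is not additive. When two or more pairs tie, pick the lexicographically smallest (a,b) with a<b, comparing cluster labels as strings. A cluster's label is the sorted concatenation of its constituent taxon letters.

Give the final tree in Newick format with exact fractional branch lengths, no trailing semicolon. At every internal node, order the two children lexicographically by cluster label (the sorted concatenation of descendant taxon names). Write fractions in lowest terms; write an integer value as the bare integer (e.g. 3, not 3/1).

iteration 1: select E,Y (d=8, Q=-428); attach at lengths (19/6, 29/6); label the merged cluster EY
  updated: d(EY,G)=44, d(EY,I)=26, d(EY,P)=43/2, d(EY,U)=77/2, d(EY,V)=85/2, d(EY,Z)=67/2
iteration 2: select V,Z (d=4, Q=-329); attach at lengths (38/5, -18/5); label the merged cluster VZ
  updated: d(EY,VZ)=36, d(G,VZ)=57/2, d(I,VZ)=41, d(P,VZ)=47/2, d(U,VZ)=63/2
iteration 3: select G,VZ (d=57/2, Q=-236); attach at lengths (143/8, 85/8); label the merged cluster GVZ
  updated: d(EY,GVZ)=103/4, d(GVZ,I)=143/4, d(GVZ,P)=31/2, d(GVZ,U)=25/2
iteration 4: select GVZ,U (d=25/2, Q=-145); attach at lengths (17/3, 41/6); label the merged cluster GUVZ
  updated: d(EY,GUVZ)=207/8, d(GUVZ,I)=213/8, d(GUVZ,P)=15/2
iteration 5: select EY,I (d=26, Q=-87); attach at lengths (239/16, 177/16); label the merged cluster EIY
  updated: d(EIY,GUVZ)=53/4, d(EIY,P)=17/4
iteration 6: select EIY,GUVZ (d=53/4, Q=-25); attach at lengths (5, 33/4); label the merged cluster EGIUVYZ
  updated: d(EGIUVYZ,P)=-3/4
iteration 7: select EGIUVYZ,P (d=-3/4); attach at lengths (-3/8, -3/8); label the merged cluster EGIPUVYZ
final tree: ((((E:19/6,Y:29/6):239/16,I:177/16):5,((G:143/8,(V:38/5,Z:-18/5):85/8):17/3,U:41/6):33/4):-3/8,P:-3/8)
total length: 183/2

((((E:19/6,Y:29/6):239/16,I:177/16):5,((G:143/8,(V:38/5,Z:-18/5):85/8):17/3,U:41/6):33/4):-3/8,P:-3/8)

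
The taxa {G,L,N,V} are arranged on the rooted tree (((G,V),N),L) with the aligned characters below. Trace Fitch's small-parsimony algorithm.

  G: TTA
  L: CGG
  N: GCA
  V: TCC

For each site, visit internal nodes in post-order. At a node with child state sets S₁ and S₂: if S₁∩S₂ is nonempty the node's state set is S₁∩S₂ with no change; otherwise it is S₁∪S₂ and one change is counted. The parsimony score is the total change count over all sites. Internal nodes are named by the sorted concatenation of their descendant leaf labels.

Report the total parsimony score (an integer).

6

GV@0: {T} ∩ {T} = {T} (intersection, +0)
GNV@0: {T} ∪ {G} = {G,T} (union, +1)
GLNV@0: {G,T} ∪ {C} = {C,G,T} (union, +1)
GV@1: {T} ∪ {C} = {C,T} (union, +1)
GNV@1: {C,T} ∩ {C} = {C} (intersection, +0)
GLNV@1: {C} ∪ {G} = {C,G} (union, +1)
GV@2: {A} ∪ {C} = {A,C} (union, +1)
GNV@2: {A,C} ∩ {A} = {A} (intersection, +0)
GLNV@2: {A} ∪ {G} = {A,G} (union, +1)
per-site changes: [2, 2, 2]; total = 6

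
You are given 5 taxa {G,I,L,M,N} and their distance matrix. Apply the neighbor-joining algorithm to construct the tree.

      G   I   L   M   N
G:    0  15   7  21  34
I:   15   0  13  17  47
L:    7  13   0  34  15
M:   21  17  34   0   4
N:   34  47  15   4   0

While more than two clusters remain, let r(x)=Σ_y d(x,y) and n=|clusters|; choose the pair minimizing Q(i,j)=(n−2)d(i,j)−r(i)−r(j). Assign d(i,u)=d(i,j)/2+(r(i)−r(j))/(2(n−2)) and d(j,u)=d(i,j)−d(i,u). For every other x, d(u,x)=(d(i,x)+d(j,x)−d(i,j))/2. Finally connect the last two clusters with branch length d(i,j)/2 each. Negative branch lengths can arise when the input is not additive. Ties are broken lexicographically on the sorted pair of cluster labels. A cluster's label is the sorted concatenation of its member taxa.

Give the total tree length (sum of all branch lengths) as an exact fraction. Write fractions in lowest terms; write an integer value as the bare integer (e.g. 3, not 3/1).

83/2

iteration 1: select M,N (d=4, Q=-164); attach at lengths (-2, 6); label the merged cluster MN
  updated: d(G,MN)=51/2, d(I,MN)=30, d(L,MN)=45/2
iteration 2: select G,L (d=7, Q=-76); attach at lengths (19/4, 9/4); label the merged cluster GL
  updated: d(GL,I)=21/2, d(GL,MN)=41/2
iteration 3: select GL,I (d=21/2, Q=-61); attach at lengths (1/2, 10); label the merged cluster GIL
  updated: d(GIL,MN)=20
iteration 4: select GIL,MN (d=20); attach at lengths (10, 10); label the merged cluster GILMN
final tree: (((G:19/4,L:9/4):1/2,I:10):10,(M:-2,N:6):10)
total length: 83/2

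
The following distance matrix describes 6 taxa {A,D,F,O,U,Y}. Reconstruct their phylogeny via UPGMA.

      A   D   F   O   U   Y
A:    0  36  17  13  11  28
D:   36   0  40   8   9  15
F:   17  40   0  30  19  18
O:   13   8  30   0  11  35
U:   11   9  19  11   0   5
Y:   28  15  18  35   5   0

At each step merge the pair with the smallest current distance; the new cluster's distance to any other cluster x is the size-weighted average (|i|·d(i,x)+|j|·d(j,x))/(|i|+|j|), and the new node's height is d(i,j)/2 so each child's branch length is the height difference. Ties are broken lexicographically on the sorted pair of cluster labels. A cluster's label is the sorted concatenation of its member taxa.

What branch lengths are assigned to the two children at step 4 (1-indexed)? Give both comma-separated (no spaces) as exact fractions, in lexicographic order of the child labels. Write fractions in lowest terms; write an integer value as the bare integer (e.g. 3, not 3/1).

step 1: merge (U,Y) at d=5; branch lengths U→5/2, Y→5/2; new cluster UY
  updated: d(A,UY)=39/2, d(D,UY)=12, d(F,UY)=37/2, d(O,UY)=23
step 2: merge (D,O) at d=8; branch lengths D→4, O→4; new cluster DO
  updated: d(A,DO)=49/2, d(DO,F)=35, d(DO,UY)=35/2
step 3: merge (A,F) at d=17; branch lengths A→17/2, F→17/2; new cluster AF
  updated: d(AF,DO)=119/4, d(AF,UY)=19
step 4: merge (DO,UY) at d=35/2; branch lengths DO→19/4, UY→25/4; new cluster DOUY
  updated: d(AF,DOUY)=195/8
step 5: merge (AF,DOUY) at d=195/8; branch lengths AF→59/16, DOUY→55/16; new cluster ADFOUY
final tree: ((A:17/2,F:17/2):59/16,((D:4,O:4):19/4,(U:5/2,Y:5/2):25/4):55/16)
total length: 385/8

19/4,25/4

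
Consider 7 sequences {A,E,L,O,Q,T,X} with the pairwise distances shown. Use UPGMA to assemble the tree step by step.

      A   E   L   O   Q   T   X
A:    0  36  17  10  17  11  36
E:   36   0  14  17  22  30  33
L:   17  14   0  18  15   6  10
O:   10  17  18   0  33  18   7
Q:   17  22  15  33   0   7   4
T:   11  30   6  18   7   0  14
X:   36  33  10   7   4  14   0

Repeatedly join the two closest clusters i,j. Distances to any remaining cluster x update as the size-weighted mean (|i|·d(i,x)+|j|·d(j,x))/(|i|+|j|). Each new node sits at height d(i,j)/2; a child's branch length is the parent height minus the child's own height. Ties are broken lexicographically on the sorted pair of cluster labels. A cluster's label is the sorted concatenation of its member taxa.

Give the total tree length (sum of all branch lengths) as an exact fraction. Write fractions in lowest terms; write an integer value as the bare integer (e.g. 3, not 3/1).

2443/48

1. join Q+X (d=4) ⇒ QX; edges |Q|=2, |X|=2
  updated: d(A,QX)=53/2, d(E,QX)=55/2, d(L,QX)=25/2, d(O,QX)=20, d(QX,T)=21/2
2. join L+T (d=6) ⇒ LT; edges |L|=3, |T|=3
  updated: d(A,LT)=14, d(E,LT)=22, d(LT,O)=18, d(LT,QX)=23/2
3. join A+O (d=10) ⇒ AO; edges |A|=5, |O|=5
  updated: d(AO,E)=53/2, d(AO,LT)=16, d(AO,QX)=93/4
4. join LT+QX (d=23/2) ⇒ LQTX; edges |LT|=11/4, |QX|=15/4
  updated: d(AO,LQTX)=157/8, d(E,LQTX)=99/4
5. join AO+LQTX (d=157/8) ⇒ ALOQTX; edges |AO|=77/16, |LQTX|=65/16
  updated: d(ALOQTX,E)=76/3
6. join ALOQTX+E (d=76/3) ⇒ AELOQTX; edges |ALOQTX|=137/48, |E|=38/3
final tree: (((A:5,O:5):77/16,((L:3,T:3):11/4,(Q:2,X:2):15/4):65/16):137/48,E:38/3)
total length: 2443/48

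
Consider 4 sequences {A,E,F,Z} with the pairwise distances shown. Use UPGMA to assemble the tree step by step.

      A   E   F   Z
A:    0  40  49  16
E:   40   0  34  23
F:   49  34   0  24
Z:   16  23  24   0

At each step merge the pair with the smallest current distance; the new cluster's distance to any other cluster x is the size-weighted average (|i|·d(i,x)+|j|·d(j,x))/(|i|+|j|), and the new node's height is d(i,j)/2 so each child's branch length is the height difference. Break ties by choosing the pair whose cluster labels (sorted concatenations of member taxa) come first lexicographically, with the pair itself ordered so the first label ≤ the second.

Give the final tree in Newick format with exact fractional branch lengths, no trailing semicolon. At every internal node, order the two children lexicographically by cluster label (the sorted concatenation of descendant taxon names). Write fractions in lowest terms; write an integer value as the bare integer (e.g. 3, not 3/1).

(((A:8,Z:8):31/4,E:63/4):25/12,F:107/6)

1. join A+Z (d=16) ⇒ AZ; edges |A|=8, |Z|=8
  updated: d(AZ,E)=63/2, d(AZ,F)=73/2
2. join AZ+E (d=63/2) ⇒ AEZ; edges |AZ|=31/4, |E|=63/4
  updated: d(AEZ,F)=107/3
3. join AEZ+F (d=107/3) ⇒ AEFZ; edges |AEZ|=25/12, |F|=107/6
final tree: (((A:8,Z:8):31/4,E:63/4):25/12,F:107/6)
total length: 713/12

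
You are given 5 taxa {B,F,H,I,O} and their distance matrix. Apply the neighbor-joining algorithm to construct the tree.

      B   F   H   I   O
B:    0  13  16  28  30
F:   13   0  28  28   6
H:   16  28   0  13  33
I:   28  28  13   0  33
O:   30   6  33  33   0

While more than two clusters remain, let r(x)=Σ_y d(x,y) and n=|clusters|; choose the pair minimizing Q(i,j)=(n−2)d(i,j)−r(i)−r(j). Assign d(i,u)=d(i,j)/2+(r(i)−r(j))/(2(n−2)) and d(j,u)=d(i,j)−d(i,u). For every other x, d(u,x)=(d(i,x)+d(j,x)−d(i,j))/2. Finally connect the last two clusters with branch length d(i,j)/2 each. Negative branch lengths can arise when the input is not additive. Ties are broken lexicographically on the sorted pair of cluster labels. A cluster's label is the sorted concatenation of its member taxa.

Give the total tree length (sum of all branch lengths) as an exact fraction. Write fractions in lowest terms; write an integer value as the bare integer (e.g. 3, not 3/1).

iteration 1: select F,O (d=6, Q=-159); attach at lengths (-3/2, 15/2); label the merged cluster FO
  updated: d(B,FO)=37/2, d(FO,H)=55/2, d(FO,I)=55/2
iteration 2: select B,FO (d=37/2, Q=-99); attach at lengths (13/2, 12); label the merged cluster BFO
  updated: d(BFO,H)=25/2, d(BFO,I)=37/2
iteration 3: select BFO,H (d=25/2, Q=-44); attach at lengths (9, 7/2); label the merged cluster BFHO
  updated: d(BFHO,I)=19/2
iteration 4: select BFHO,I (d=19/2); attach at lengths (19/4, 19/4); label the merged cluster BFHIO
final tree: (((B:13/2,(F:-3/2,O:15/2):12):9,H:7/2):19/4,I:19/4)
total length: 93/2

93/2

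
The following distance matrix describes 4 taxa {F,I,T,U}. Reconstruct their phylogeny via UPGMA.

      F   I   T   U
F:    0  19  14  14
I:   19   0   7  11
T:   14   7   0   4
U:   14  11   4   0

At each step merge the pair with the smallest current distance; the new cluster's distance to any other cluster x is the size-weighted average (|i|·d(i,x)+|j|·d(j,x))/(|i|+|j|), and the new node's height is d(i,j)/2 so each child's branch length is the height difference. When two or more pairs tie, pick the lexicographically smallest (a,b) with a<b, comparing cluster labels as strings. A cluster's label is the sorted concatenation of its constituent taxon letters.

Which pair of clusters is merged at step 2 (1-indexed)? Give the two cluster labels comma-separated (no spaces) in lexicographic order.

I,TU

1. join T+U (d=4) ⇒ TU; edges |T|=2, |U|=2
  updated: d(F,TU)=14, d(I,TU)=9
2. join I+TU (d=9) ⇒ ITU; edges |I|=9/2, |TU|=5/2
  updated: d(F,ITU)=47/3
3. join F+ITU (d=47/3) ⇒ FITU; edges |F|=47/6, |ITU|=10/3
final tree: (F:47/6,(I:9/2,(T:2,U:2):5/2):10/3)
total length: 133/6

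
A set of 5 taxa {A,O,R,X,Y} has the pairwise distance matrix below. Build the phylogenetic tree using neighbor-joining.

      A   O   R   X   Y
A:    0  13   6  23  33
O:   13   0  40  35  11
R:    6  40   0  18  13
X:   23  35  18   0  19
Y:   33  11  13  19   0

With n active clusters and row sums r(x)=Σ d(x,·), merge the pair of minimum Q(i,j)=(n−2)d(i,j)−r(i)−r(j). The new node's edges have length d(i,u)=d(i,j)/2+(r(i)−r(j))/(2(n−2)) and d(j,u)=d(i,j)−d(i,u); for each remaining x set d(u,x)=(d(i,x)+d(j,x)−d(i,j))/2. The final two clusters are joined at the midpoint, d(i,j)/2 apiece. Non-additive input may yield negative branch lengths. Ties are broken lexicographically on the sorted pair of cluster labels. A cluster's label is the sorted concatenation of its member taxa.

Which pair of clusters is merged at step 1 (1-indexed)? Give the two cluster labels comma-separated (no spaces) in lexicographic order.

1. join O+Y (d=11, Q=-142) ⇒ OY; edges |O|=28/3, |Y|=5/3
  updated: d(A,OY)=35/2, d(OY,R)=21, d(OY,X)=43/2
2. join A+R (d=6, Q=-159/2) ⇒ AR; edges |A|=27/8, |R|=21/8
  updated: d(AR,OY)=65/4, d(AR,X)=35/2
3. join AR+OY (d=65/4, Q=-221/4) ⇒ AORY; edges |AR|=49/8, |OY|=81/8
  updated: d(AORY,X)=91/8
4. join AORY+X (d=91/8) ⇒ AORXY; edges |AORY|=91/16, |X|=91/16
final tree: (((A:27/8,R:21/8):49/8,(O:28/3,Y:5/3):81/8):91/16,X:91/16)
total length: 357/8

O,Y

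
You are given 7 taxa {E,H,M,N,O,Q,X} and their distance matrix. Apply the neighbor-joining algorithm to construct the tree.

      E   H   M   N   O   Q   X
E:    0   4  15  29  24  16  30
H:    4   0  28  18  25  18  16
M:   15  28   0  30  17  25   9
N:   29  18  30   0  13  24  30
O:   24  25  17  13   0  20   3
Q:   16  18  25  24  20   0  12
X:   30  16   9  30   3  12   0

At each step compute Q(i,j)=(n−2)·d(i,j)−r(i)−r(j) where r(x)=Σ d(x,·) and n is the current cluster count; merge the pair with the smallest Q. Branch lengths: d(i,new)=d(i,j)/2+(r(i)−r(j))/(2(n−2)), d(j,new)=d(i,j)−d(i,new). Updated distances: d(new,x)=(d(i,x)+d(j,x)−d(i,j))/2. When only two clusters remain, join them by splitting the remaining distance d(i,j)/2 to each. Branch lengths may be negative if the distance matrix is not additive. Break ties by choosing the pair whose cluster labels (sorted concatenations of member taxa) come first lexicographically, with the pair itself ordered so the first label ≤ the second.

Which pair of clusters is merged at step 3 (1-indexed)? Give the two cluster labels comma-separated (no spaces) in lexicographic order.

M,X

1. join E+H (d=4, Q=-207) ⇒ EH; edges |E|=29/10, |H|=11/10
  updated: d(EH,M)=39/2, d(EH,N)=43/2, d(EH,O)=45/2, d(EH,Q)=15, d(EH,X)=21
2. join N+O (d=13, Q=-142) ⇒ NO; edges |N|=95/8, |O|=9/8
  updated: d(EH,NO)=31/2, d(M,NO)=17, d(NO,Q)=31/2, d(NO,X)=10
3. join M+X (d=9, Q=-191/2) ⇒ MX; edges |M|=91/12, |X|=17/12
  updated: d(EH,MX)=63/4, d(MX,NO)=9, d(MX,Q)=14
4. join EH+Q (d=15, Q=-243/4) ⇒ EHQ; edges |EH|=127/16, |Q|=113/16
  updated: d(EHQ,MX)=59/8, d(EHQ,NO)=8
5. join EHQ+MX (d=59/8, Q=-195/8) ⇒ EHMQX; edges |EHQ|=51/16, |MX|=67/16
  updated: d(EHMQX,NO)=77/16
6. join EHMQX+NO (d=77/16) ⇒ EHMNOQX; edges |EHMQX|=77/32, |NO|=77/32
final tree: ((((E:29/10,H:11/10):127/16,Q:113/16):51/16,(M:91/12,X:17/12):67/16):77/32,(N:95/8,O:9/8):77/32)
total length: 851/16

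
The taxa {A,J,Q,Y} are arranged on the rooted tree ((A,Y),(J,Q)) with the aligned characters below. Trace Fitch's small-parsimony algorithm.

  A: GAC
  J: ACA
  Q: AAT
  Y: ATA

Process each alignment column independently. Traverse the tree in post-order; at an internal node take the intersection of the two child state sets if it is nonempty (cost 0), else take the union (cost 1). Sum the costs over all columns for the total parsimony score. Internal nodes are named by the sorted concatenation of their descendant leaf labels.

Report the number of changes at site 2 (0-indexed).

site 0, node AY: A={G} ∪ Y={A} → {A,G} (+1)
site 0, node JQ: J={A} ∩ Q={A} → {A} (+0)
site 0, node AJQY: AY={A,G} ∩ JQ={A} → {A} (+0)
site 1, node AY: A={A} ∪ Y={T} → {A,T} (+1)
site 1, node JQ: J={C} ∪ Q={A} → {A,C} (+1)
site 1, node AJQY: AY={A,T} ∩ JQ={A,C} → {A} (+0)
site 2, node AY: A={C} ∪ Y={A} → {A,C} (+1)
site 2, node JQ: J={A} ∪ Q={T} → {A,T} (+1)
site 2, node AJQY: AY={A,C} ∩ JQ={A,T} → {A} (+0)
per-site changes: [1, 2, 2]; total = 5

2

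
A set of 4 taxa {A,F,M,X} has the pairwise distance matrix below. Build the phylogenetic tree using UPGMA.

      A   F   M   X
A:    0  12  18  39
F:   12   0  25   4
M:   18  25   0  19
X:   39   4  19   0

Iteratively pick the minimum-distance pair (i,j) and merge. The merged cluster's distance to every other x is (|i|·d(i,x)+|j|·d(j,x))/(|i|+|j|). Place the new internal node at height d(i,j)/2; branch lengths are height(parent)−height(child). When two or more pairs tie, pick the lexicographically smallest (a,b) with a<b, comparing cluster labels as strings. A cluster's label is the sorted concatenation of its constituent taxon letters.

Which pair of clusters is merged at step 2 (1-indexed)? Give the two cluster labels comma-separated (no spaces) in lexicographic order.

A,M

iteration 1: select F,X (d=4); attach at lengths (2, 2); label the merged cluster FX
  updated: d(A,FX)=51/2, d(FX,M)=22
iteration 2: select A,M (d=18); attach at lengths (9, 9); label the merged cluster AM
  updated: d(AM,FX)=95/4
iteration 3: select AM,FX (d=95/4); attach at lengths (23/8, 79/8); label the merged cluster AFMX
final tree: ((A:9,M:9):23/8,(F:2,X:2):79/8)
total length: 139/4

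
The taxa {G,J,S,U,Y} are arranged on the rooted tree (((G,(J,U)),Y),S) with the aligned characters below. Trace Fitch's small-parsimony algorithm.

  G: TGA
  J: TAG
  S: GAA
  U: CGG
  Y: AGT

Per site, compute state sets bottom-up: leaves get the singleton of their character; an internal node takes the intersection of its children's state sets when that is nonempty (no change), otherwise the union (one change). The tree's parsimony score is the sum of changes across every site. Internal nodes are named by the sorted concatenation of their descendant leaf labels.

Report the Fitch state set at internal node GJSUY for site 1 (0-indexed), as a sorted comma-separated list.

site 0, node JU: J={T} ∪ U={C} → {C,T} (+1)
site 0, node GJU: G={T} ∩ JU={C,T} → {T} (+0)
site 0, node GJUY: GJU={T} ∪ Y={A} → {A,T} (+1)
site 0, node GJSUY: GJUY={A,T} ∪ S={G} → {A,G,T} (+1)
site 1, node JU: J={A} ∪ U={G} → {A,G} (+1)
site 1, node GJU: G={G} ∩ JU={A,G} → {G} (+0)
site 1, node GJUY: GJU={G} ∩ Y={G} → {G} (+0)
site 1, node GJSUY: GJUY={G} ∪ S={A} → {A,G} (+1)
site 2, node JU: J={G} ∩ U={G} → {G} (+0)
site 2, node GJU: G={A} ∪ JU={G} → {A,G} (+1)
site 2, node GJUY: GJU={A,G} ∪ Y={T} → {A,G,T} (+1)
site 2, node GJSUY: GJUY={A,G,T} ∩ S={A} → {A} (+0)
per-site changes: [3, 2, 2]; total = 7

A,G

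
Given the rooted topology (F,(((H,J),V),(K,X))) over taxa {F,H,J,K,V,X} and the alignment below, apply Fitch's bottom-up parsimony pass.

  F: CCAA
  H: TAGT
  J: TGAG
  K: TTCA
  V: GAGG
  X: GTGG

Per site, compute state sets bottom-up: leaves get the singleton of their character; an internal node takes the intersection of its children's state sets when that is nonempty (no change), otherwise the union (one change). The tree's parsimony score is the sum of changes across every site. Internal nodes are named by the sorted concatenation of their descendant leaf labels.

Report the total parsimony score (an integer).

[col 0] HJ: children H:{T}, J:{T} ∩→ {T}; cost 0
[col 0] HJV: children HJ:{T}, V:{G} ∪→ {G,T}; cost 1
[col 0] KX: children K:{T}, X:{G} ∪→ {G,T}; cost 1
[col 0] HJKVX: children HJV:{G,T}, KX:{G,T} ∩→ {G,T}; cost 0
[col 0] FHJKVX: children F:{C}, HJKVX:{G,T} ∪→ {C,G,T}; cost 1
[col 1] HJ: children H:{A}, J:{G} ∪→ {A,G}; cost 1
[col 1] HJV: children HJ:{A,G}, V:{A} ∩→ {A}; cost 0
[col 1] KX: children K:{T}, X:{T} ∩→ {T}; cost 0
[col 1] HJKVX: children HJV:{A}, KX:{T} ∪→ {A,T}; cost 1
[col 1] FHJKVX: children F:{C}, HJKVX:{A,T} ∪→ {A,C,T}; cost 1
[col 2] HJ: children H:{G}, J:{A} ∪→ {A,G}; cost 1
[col 2] HJV: children HJ:{A,G}, V:{G} ∩→ {G}; cost 0
[col 2] KX: children K:{C}, X:{G} ∪→ {C,G}; cost 1
[col 2] HJKVX: children HJV:{G}, KX:{C,G} ∩→ {G}; cost 0
[col 2] FHJKVX: children F:{A}, HJKVX:{G} ∪→ {A,G}; cost 1
[col 3] HJ: children H:{T}, J:{G} ∪→ {G,T}; cost 1
[col 3] HJV: children HJ:{G,T}, V:{G} ∩→ {G}; cost 0
[col 3] KX: children K:{A}, X:{G} ∪→ {A,G}; cost 1
[col 3] HJKVX: children HJV:{G}, KX:{A,G} ∩→ {G}; cost 0
[col 3] FHJKVX: children F:{A}, HJKVX:{G} ∪→ {A,G}; cost 1
per-site changes: [3, 3, 3, 3]; total = 12

12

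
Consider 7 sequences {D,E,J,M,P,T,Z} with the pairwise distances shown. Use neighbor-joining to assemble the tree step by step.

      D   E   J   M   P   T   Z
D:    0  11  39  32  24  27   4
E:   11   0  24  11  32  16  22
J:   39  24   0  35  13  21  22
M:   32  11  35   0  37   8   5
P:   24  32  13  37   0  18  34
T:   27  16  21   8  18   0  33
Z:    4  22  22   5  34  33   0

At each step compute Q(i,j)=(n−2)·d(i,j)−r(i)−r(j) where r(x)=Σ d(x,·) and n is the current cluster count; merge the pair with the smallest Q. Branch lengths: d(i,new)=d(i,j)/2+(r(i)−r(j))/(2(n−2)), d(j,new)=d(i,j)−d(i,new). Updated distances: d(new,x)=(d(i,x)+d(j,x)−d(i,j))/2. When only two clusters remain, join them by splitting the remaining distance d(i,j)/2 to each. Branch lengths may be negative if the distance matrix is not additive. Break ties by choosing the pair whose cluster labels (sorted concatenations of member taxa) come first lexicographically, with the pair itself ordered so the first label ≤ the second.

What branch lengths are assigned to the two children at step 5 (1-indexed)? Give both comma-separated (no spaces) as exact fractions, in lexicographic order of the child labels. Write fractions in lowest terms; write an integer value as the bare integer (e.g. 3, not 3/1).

1. join J+P (d=13, Q=-247) ⇒ JP; edges |J|=61/10, |P|=69/10
  updated: d(D,JP)=25, d(E,JP)=43/2, d(JP,M)=59/2, d(JP,T)=13, d(JP,Z)=43/2
2. join D+Z (d=4, Q=-337/2) ⇒ DZ; edges |D|=59/16, |Z|=5/16
  updated: d(DZ,E)=29/2, d(DZ,JP)=85/4, d(DZ,M)=33/2, d(DZ,T)=28
3. join JP+T (d=13, Q=-445/4) ⇒ JPT; edges |JP|=79/8, |T|=25/8
  updated: d(DZ,JPT)=145/8, d(E,JPT)=49/4, d(JPT,M)=49/4
4. join DZ+E (d=29/2, Q=-463/8) ⇒ DEZ; edges |DZ|=323/32, |E|=141/32
  updated: d(DEZ,JPT)=127/16, d(DEZ,M)=13/2
5. join DEZ+JPT (d=127/16, Q=-427/16) ⇒ DEJPTZ; edges |DEZ|=35/32, |JPT|=219/32
  updated: d(DEJPTZ,M)=173/32
6. join DEJPTZ+M (d=173/32) ⇒ DEJMPTZ; edges |DEJPTZ|=173/64, |M|=173/64
final tree: ((((D:59/16,Z:5/16):323/32,E:141/32):35/32,((J:61/10,P:69/10):79/8,T:25/8):219/32):173/64,M:173/64)
total length: 1851/32

35/32,219/32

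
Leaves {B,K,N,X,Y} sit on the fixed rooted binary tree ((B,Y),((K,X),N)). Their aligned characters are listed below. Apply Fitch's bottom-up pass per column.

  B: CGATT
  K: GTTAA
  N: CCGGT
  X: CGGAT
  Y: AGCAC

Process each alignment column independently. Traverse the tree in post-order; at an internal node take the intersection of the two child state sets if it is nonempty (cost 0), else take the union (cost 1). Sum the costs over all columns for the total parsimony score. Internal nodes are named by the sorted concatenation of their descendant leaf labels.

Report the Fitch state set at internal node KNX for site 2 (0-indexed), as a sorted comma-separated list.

G

site 0, node BY: B={C} ∪ Y={A} → {A,C} (+1)
site 0, node KX: K={G} ∪ X={C} → {C,G} (+1)
site 0, node KNX: KX={C,G} ∩ N={C} → {C} (+0)
site 0, node BKNXY: BY={A,C} ∩ KNX={C} → {C} (+0)
site 1, node BY: B={G} ∩ Y={G} → {G} (+0)
site 1, node KX: K={T} ∪ X={G} → {G,T} (+1)
site 1, node KNX: KX={G,T} ∪ N={C} → {C,G,T} (+1)
site 1, node BKNXY: BY={G} ∩ KNX={C,G,T} → {G} (+0)
site 2, node BY: B={A} ∪ Y={C} → {A,C} (+1)
site 2, node KX: K={T} ∪ X={G} → {G,T} (+1)
site 2, node KNX: KX={G,T} ∩ N={G} → {G} (+0)
site 2, node BKNXY: BY={A,C} ∪ KNX={G} → {A,C,G} (+1)
site 3, node BY: B={T} ∪ Y={A} → {A,T} (+1)
site 3, node KX: K={A} ∩ X={A} → {A} (+0)
site 3, node KNX: KX={A} ∪ N={G} → {A,G} (+1)
site 3, node BKNXY: BY={A,T} ∩ KNX={A,G} → {A} (+0)
site 4, node BY: B={T} ∪ Y={C} → {C,T} (+1)
site 4, node KX: K={A} ∪ X={T} → {A,T} (+1)
site 4, node KNX: KX={A,T} ∩ N={T} → {T} (+0)
site 4, node BKNXY: BY={C,T} ∩ KNX={T} → {T} (+0)
per-site changes: [2, 2, 3, 2, 2]; total = 11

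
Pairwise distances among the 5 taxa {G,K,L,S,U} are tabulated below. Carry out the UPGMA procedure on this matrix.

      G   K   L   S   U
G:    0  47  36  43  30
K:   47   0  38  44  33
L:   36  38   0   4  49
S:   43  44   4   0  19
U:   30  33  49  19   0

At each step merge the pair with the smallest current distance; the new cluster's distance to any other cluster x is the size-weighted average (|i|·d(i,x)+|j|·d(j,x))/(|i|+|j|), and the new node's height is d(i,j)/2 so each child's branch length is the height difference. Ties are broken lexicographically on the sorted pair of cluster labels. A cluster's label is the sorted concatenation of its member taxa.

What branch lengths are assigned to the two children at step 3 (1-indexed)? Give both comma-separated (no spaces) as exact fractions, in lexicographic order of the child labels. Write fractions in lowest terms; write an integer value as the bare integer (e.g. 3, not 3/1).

27/8,131/8

1. join L+S (d=4) ⇒ LS; edges |L|=2, |S|=2
  updated: d(G,LS)=79/2, d(K,LS)=41, d(LS,U)=34
2. join G+U (d=30) ⇒ GU; edges |G|=15, |U|=15
  updated: d(GU,K)=40, d(GU,LS)=147/4
3. join GU+LS (d=147/4) ⇒ GLSU; edges |GU|=27/8, |LS|=131/8
  updated: d(GLSU,K)=81/2
4. join GLSU+K (d=81/2) ⇒ GKLSU; edges |GLSU|=15/8, |K|=81/4
final tree: (((G:15,U:15):27/8,(L:2,S:2):131/8):15/8,K:81/4)
total length: 607/8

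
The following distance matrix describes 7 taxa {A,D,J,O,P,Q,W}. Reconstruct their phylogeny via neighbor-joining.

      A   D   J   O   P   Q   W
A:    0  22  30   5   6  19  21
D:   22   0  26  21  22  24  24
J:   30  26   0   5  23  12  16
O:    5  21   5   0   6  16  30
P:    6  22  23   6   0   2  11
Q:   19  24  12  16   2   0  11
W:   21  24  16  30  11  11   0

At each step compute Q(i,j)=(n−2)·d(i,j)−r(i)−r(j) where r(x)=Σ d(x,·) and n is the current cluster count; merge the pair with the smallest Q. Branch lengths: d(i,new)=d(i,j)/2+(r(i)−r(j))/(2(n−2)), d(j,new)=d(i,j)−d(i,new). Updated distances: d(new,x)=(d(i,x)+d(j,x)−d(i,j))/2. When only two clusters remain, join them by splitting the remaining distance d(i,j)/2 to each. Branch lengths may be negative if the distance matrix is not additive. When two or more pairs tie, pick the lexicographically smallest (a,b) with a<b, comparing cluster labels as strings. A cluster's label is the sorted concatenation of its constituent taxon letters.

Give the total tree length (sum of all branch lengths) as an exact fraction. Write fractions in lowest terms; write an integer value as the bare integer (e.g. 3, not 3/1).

iteration 1: select J,O (d=5, Q=-170); attach at lengths (27/5, -2/5); label the merged cluster JO
  updated: d(A,JO)=15, d(D,JO)=21, d(JO,P)=12, d(JO,Q)=23/2, d(JO,W)=41/2
iteration 2: select P,Q (d=2, Q=-225/2); attach at lengths (-13/16, 45/16); label the merged cluster PQ
  updated: d(A,PQ)=23/2, d(D,PQ)=22, d(JO,PQ)=43/4, d(PQ,W)=10
iteration 3: select PQ,W (d=10, Q=-399/4); attach at lengths (35/24, 205/24); label the merged cluster PQW
  updated: d(A,PQW)=45/4, d(D,PQW)=18, d(JO,PQW)=85/8
iteration 4: select A,PQW (d=45/4, Q=-525/8); attach at lengths (247/32, 113/32); label the merged cluster APQW
  updated: d(APQW,D)=115/8, d(APQW,JO)=115/16
iteration 5: select APQW,D (d=115/8, Q=-681/16); attach at lengths (9/32, 451/32); label the merged cluster ADPQW
  updated: d(ADPQW,JO)=221/32
iteration 6: select ADPQW,JO (d=221/32); attach at lengths (221/64, 221/64); label the merged cluster ADJOPQW
final tree: (((A:247/32,((P:-13/16,Q:45/16):35/24,W:205/24):113/32):9/32,D:451/32):221/64,(J:27/5,O:-2/5):221/64)
total length: 1585/32

1585/32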